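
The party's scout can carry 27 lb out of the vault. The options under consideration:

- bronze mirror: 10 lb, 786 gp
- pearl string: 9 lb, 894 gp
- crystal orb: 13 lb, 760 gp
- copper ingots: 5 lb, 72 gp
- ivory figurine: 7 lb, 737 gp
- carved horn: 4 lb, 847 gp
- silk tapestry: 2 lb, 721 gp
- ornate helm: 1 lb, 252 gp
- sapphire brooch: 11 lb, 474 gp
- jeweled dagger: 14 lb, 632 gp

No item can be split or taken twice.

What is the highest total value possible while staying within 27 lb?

Ranking by ratio (value/lb): silk tapestry 360.50, ornate helm 252.00, carved horn 211.75, ivory figurine 105.29.
Taking the top-ratio items first gives pearl string + ivory figurine + carved horn + silk tapestry + ornate helm for 3451 (23 lb).
Replace ivory figurine with bronze mirror: the trade gains 49 net, giving 3500 at 26 lb.
The closest alternative, pearl string + ivory figurine + carved horn + silk tapestry + ornate helm, reaches only 3451.

3500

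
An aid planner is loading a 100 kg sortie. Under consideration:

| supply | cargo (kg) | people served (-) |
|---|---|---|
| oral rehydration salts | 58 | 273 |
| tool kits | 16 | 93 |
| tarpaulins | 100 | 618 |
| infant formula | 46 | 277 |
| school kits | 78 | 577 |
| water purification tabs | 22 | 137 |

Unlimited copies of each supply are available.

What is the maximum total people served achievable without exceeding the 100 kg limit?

714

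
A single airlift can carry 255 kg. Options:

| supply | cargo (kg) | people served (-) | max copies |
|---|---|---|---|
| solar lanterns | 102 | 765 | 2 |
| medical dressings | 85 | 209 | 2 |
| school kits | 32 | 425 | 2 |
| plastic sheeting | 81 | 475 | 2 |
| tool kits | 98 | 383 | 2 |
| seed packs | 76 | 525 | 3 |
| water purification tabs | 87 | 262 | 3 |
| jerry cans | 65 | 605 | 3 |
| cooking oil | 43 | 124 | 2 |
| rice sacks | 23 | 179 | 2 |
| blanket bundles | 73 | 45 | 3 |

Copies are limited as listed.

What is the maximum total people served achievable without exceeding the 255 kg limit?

A density-first pass picks 2×school kits + 2×jerry cans + 2×rice sacks — 2418 at 240 kg.
The 55 kg tied up in school kits and rice sacks is better spent on jerry cans — total rises to 2419 (250 kg).
No other feasible combination exceeds 2419.

2419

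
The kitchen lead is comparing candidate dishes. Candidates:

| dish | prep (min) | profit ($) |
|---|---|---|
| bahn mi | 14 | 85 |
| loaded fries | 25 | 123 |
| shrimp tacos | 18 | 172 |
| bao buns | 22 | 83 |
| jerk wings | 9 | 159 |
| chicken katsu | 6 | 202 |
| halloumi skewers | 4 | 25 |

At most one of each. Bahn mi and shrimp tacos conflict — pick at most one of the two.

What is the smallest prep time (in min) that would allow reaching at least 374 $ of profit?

19

Look for the lowest-prep combination reaching 374.
jerk wings + chicken katsu + halloumi skewers reaches 386 using 19 min.
Any bundle with less than 19 min falls short of 374.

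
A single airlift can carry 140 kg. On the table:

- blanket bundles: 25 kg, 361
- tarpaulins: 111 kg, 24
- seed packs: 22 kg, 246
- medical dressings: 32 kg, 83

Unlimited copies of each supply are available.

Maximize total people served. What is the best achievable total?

1805

The ratio ordering already packs tightly: 5×blanket bundles, 125 kg, 1805.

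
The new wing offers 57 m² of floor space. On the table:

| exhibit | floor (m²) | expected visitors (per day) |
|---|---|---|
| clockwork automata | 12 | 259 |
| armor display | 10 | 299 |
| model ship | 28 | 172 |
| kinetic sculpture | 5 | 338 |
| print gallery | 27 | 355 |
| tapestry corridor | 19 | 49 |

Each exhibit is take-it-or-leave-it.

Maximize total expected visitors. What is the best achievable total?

The ratio ordering already packs tightly: clockwork automata + armor display + kinetic sculpture + print gallery, 54 m², 1251.
Every other selection either busts 57 m² or fails to beat 1251.

1251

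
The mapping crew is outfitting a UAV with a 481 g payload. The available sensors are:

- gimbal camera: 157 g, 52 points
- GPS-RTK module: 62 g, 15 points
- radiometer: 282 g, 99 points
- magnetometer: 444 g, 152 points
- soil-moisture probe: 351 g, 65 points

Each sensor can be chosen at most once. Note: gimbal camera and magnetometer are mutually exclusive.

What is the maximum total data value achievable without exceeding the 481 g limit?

152

Greedy by ratio would take gimbal camera + radiometer: 439 g used, total 151.
The 439 g tied up in gimbal camera and radiometer is better spent on magnetometer — total rises to 152 (444 g).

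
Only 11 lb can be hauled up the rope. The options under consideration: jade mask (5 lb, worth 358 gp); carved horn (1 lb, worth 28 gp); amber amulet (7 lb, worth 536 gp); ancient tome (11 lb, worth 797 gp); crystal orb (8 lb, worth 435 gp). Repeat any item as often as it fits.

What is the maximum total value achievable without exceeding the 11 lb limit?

797

Density check — amber amulet 76.57, ancient tome 72.45, jade mask 71.60 are the best per lb.
Taking the top-ratio items first gives 4×carved horn + amber amulet for 648 (11 lb).
Replace 4×carved horn and amber amulet with ancient tome: the trade gains 149 net, giving 797 at 11 lb.
That's the maximum — no swap from here does better than 797.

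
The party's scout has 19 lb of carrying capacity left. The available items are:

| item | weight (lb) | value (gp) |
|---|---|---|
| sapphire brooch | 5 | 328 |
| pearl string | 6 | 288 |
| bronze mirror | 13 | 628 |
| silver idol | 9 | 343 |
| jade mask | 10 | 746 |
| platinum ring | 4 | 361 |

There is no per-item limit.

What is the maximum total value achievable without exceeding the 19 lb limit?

1468

A density-first pass picks 4×platinum ring — 1444 at 16 lb.
The 8 lb tied up in 2×platinum ring is better spent on jade mask — total rises to 1468 (18 lb).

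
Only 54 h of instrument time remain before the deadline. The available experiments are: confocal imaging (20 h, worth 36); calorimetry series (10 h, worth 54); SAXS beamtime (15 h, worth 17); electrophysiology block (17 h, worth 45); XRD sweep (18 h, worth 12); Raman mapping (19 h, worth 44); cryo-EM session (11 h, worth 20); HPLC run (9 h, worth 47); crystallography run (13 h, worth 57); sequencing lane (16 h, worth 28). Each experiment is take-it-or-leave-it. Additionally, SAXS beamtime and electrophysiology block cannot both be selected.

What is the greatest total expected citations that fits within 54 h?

203

By expected citations per h: calorimetry series 5.40, HPLC run 5.22, crystallography run 4.38, electrophysiology block 2.65 lead.
Calorimetry series + electrophysiology block + HPLC run + crystallography run uses 49 of the 54 h and totals 203.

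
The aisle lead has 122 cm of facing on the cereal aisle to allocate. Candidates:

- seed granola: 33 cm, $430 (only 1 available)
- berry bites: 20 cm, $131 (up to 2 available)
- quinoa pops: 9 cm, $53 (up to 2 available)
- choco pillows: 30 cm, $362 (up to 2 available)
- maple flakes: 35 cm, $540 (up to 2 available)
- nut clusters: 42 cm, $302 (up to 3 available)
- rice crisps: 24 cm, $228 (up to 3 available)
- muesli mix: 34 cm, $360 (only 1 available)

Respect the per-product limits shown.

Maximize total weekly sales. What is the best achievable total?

Seed granola + 2×quinoa pops + 2×maple flakes uses 121 of the 122 cm and totals 1616.

1616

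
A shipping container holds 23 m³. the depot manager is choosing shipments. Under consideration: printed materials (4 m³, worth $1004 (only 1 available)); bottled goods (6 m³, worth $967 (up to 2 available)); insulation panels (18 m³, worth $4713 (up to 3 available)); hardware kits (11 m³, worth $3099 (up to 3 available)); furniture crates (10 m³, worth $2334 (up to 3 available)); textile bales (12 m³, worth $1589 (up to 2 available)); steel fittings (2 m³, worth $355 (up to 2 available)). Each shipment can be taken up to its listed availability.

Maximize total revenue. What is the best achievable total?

6198

2×hardware kits uses 22 of the 23 m³ and totals 6198.
Every other selection either busts 23 m³ or exceeds an availability limit or fails to beat 6198.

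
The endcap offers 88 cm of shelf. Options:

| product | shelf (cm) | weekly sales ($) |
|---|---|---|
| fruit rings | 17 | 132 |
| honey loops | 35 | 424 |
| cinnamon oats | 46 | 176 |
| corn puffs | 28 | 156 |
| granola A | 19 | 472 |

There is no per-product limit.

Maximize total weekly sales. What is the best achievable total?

Best packing: 4×granola A — 76 cm, 1888 total.
Every other selection either busts 88 cm or fails to beat 1888.

1888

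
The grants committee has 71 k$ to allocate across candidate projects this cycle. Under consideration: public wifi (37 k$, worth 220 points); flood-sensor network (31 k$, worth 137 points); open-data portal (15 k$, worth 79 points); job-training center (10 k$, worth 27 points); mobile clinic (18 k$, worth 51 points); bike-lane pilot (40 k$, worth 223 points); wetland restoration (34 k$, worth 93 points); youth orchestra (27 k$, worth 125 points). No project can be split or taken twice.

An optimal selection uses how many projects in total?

The maximum projected impact within 71 k$ is 360.
flood-sensor network + bike-lane pilot hits 360 at 71 k$.
Any selection reaching 360 contains exactly 2 projects.

2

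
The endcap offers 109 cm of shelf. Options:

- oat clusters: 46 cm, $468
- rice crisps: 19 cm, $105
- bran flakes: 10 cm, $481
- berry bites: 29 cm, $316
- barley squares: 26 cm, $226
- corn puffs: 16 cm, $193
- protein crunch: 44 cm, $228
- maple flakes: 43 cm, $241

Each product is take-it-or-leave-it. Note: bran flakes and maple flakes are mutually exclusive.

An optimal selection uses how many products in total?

4

The maximum weekly sales within 109 cm is 1458.
One optimal bundle: oat clusters + bran flakes + berry bites + corn puffs (101 cm).
Any selection reaching 1458 contains exactly 4 products.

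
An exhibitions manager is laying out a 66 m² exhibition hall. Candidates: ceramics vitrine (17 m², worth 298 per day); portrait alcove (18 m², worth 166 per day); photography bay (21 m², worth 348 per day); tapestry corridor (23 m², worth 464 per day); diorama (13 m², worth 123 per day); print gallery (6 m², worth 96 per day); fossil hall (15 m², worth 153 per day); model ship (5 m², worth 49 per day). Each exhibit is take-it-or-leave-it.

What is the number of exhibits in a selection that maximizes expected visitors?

4

Best achievable expected visitors is 1159.
One optimal bundle: ceramics vitrine + photography bay + tapestry corridor + model ship (66 m²).
All optima have 4 exhibits.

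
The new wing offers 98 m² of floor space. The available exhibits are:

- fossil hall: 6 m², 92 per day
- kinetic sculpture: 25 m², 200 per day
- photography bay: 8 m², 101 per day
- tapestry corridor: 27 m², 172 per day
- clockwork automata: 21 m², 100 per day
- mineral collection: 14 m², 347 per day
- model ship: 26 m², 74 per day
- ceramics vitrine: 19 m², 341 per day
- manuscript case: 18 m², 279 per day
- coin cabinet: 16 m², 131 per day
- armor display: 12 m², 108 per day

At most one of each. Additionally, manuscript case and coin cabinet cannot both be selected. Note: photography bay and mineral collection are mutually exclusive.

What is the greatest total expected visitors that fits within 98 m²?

Density check — mineral collection 24.79, ceramics vitrine 17.95, manuscript case 15.50, fossil hall 15.33 are the best per m².
Fossil hall + kinetic sculpture + mineral collection + ceramics vitrine + manuscript case + armor display uses 94 of the 98 m² and totals 1367.
That's the maximum — no feasible swap from here does better than 1367.

1367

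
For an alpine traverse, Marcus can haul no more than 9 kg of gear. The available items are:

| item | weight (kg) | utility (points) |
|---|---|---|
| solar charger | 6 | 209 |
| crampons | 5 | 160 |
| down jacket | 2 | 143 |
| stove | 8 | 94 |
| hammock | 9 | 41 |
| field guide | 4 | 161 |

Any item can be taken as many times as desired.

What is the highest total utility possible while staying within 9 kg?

572

By utility per kg: down jacket 71.50, field guide 40.25, solar charger 34.83, crampons 32.00 lead.
Best packing: 4×down jacket — 8 kg, 572 total.
Nothing else within 9 kg beats 572.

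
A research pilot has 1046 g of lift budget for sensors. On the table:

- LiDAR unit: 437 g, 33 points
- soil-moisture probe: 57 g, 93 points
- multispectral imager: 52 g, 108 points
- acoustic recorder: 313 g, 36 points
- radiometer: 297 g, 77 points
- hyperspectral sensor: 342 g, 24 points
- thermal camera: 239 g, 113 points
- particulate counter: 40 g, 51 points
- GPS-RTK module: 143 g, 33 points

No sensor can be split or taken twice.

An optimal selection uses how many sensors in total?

6

Best achievable data value is 478.
soil-moisture probe + multispectral imager + acoustic recorder + radiometer + thermal camera + particulate counter hits 478 at 998 g.
Any selection reaching 478 contains exactly 6 sensors.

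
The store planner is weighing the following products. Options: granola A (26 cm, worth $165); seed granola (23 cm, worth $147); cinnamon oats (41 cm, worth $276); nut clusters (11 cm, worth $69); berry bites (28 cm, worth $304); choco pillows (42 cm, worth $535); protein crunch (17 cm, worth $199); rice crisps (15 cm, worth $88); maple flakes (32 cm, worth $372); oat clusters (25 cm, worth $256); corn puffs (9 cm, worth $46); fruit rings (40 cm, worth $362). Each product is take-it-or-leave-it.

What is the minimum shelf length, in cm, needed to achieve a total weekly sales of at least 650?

59

Minimise cm subject to total weekly sales ≥ 650.
choco pillows + protein crunch reaches 734 using 59 cm.
Any bundle with less than 59 cm falls short of 650.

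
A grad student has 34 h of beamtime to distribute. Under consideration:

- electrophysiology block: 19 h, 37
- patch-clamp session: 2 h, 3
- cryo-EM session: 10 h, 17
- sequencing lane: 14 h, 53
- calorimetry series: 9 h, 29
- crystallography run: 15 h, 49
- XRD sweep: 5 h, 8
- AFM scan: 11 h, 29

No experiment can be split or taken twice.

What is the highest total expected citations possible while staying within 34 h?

111

Ranking by ratio (expected citations/h): sequencing lane 3.79, crystallography run 3.27, calorimetry series 3.22, AFM scan 2.64.
A density-first pass picks sequencing lane + crystallography run + XRD sweep — 110 at 34 h.
Dropping crystallography run and XRD sweep frees 20 h; slotting in calorimetry series + AFM scan (20 h) lifts the total to 111 at 34 h.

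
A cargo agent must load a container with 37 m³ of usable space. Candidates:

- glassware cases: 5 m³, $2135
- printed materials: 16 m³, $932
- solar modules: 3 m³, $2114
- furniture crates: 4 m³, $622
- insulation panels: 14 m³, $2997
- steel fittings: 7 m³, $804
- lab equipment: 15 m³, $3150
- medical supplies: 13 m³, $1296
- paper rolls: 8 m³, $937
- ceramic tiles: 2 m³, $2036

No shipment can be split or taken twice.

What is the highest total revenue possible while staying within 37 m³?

A density-first pass picks glassware cases + solar modules + furniture crates + insulation panels + paper rolls + ceramic tiles — 10841 at 36 m³.
Replace insulation panels with lab equipment: the trade gains 153 net, giving 10994 at 37 m³.

10994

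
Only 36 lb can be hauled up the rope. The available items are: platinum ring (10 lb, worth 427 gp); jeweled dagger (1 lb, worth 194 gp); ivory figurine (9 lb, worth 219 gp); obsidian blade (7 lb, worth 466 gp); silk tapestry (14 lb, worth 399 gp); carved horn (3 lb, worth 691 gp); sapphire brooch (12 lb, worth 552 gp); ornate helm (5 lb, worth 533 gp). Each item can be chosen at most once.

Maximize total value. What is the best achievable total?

2530

A density-first pass picks jeweled dagger + obsidian blade + carved horn + sapphire brooch + ornate helm — 2436 at 28 lb.
The 12 lb tied up in sapphire brooch is better spent on platinum ring + ivory figurine — total rises to 2530 (35 lb).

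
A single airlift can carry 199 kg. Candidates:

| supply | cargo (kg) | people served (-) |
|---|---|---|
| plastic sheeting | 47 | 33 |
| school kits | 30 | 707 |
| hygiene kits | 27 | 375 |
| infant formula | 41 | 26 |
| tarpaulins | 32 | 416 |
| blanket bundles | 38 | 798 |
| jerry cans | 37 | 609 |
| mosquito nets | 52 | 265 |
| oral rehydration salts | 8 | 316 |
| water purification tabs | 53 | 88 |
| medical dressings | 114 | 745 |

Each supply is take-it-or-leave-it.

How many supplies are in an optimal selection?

The maximum people served within 199 kg is 3221.
For example school kits + hygiene kits + tarpaulins + blanket bundles + jerry cans + oral rehydration salts achieves it, using 172 kg.
Any selection reaching 3221 contains exactly 6 supplies.

6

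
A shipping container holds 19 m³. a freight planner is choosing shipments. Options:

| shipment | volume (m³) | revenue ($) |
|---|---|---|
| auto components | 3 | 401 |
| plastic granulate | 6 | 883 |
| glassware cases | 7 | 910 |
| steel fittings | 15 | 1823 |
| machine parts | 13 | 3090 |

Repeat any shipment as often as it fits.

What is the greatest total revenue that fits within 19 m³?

3973

By revenue per m³: machine parts 237.69, plastic granulate 147.17, auto components 133.67 lead.
The ratio ordering already packs tightly: plastic granulate + machine parts, 19 m³, 3973.
That's the maximum — no swap from here does better than 3973.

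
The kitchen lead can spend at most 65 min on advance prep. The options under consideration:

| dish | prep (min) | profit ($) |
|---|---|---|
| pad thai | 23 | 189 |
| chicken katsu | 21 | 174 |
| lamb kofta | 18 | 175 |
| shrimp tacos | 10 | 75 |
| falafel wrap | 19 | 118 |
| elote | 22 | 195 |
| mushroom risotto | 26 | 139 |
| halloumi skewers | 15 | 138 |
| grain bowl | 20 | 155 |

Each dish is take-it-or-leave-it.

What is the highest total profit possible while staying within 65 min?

583

By profit per min: lamb kofta 9.72, halloumi skewers 9.20, elote 8.86, chicken katsu 8.29 lead.
Taking lamb kofta + shrimp tacos + elote + halloumi skewers: 65 min used, 583 in profit.
The closest alternative, chicken katsu + lamb kofta + shrimp tacos + halloumi skewers, reaches only 562.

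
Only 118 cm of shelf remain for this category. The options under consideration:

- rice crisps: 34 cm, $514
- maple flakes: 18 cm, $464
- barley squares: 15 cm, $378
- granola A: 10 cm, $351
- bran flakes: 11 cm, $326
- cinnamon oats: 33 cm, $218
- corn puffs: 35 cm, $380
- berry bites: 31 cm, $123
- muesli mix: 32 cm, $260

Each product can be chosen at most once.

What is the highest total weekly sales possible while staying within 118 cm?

2087

Density check — granola A 35.10, bran flakes 29.64, maple flakes 25.78 are the best per cm.
The ratio heuristic lands on rice crisps + maple flakes + barley squares + granola A + bran flakes (2033) but leaves 30 cm idle.
Replace bran flakes with corn puffs: the trade gains 54 net, giving 2087 at 112 cm.
Nothing else within 118 cm beats 2087.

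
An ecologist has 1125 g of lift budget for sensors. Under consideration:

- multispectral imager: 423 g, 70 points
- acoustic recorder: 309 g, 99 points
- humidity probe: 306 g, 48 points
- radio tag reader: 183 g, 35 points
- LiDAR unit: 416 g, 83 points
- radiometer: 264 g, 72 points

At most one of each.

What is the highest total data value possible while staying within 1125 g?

Ranking by ratio (data value/g): acoustic recorder 0.32, radiometer 0.27, LiDAR unit 0.20, radio tag reader 0.19.
Best packing: acoustic recorder + humidity probe + radio tag reader + radiometer — 1062 g, 254 total.
Acoustic recorder + LiDAR unit + radiometer matches that 254 at 989 g; no feasible combination exceeds it.

254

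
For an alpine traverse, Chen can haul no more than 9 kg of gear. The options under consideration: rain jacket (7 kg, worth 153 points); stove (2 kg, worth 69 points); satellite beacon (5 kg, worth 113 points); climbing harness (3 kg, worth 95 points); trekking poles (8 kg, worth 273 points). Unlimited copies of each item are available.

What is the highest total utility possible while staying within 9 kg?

302

By utility per kg: stove 34.50, trekking poles 34.12, climbing harness 31.67, satellite beacon 22.60 lead.
Taking the top-ratio items first gives 4×stove for 276 (8 kg).
Replace stove with climbing harness: the trade gains 26 net, giving 302 at 9 kg.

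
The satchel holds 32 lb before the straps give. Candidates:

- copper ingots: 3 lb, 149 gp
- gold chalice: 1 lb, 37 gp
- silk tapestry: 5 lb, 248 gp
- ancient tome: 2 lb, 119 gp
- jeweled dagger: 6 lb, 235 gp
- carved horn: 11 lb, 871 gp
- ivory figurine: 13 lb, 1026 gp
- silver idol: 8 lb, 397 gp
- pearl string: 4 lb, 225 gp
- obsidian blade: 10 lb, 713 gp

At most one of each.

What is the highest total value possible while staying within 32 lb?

2308

Ranking by ratio (value/lb): carved horn 79.18, ivory figurine 78.92, obsidian blade 71.30, ancient tome 59.50.
A density-first pass picks gold chalice + ancient tome + carved horn + ivory figurine + pearl string — 2278 at 31 lb.
Replace ancient tome with copper ingots: the trade gains 30 net, giving 2308 at 32 lb.
Next best is gold chalice + silk tapestry + ancient tome + carved horn + ivory figurine at 2301 (32 lb) — short by 7.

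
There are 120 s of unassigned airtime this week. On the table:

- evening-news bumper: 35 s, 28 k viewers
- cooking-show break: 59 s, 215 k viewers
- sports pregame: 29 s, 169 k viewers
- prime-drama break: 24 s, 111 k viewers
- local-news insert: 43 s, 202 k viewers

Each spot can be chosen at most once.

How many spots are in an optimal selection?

The maximum expected reach within 120 s is 495.
For example cooking-show break + sports pregame + prime-drama break achieves it, using 112 s.
Every optimal selection uses 3 spots.

3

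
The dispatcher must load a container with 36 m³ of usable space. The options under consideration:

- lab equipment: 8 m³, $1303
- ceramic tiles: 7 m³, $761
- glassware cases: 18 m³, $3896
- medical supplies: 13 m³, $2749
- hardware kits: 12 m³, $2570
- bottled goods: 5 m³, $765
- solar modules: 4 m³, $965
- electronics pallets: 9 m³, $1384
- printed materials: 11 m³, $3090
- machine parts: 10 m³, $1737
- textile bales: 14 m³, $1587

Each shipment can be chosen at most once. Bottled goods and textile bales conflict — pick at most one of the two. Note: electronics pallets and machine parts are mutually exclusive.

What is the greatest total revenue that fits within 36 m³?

8409

Ranking by ratio (revenue/m³): printed materials 280.91, solar modules 241.25, glassware cases 216.44, hardware kits 214.17.
The ratio heuristic lands on glassware cases + solar modules + printed materials (7951) but leaves 3 m³ idle.
Replace glassware cases and solar modules with medical supplies + hardware kits: the trade gains 458 net, giving 8409 at 36 m³.
Nothing else feasible within 36 m³ beats 8409.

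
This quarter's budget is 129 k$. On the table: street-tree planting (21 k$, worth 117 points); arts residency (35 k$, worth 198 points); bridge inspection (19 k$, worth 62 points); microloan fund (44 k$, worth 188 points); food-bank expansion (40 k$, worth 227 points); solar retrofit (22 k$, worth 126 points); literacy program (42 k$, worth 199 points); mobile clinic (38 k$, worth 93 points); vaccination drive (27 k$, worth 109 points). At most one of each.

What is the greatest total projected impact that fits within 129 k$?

669

Ranking by ratio (projected impact/k$): solar retrofit 5.73, food-bank expansion 5.67, arts residency 5.66, street-tree planting 5.57.
Filling by ratio: street-tree planting + arts residency + food-bank expansion + solar retrofit for 668, with 11 k$ left unused.
Replace arts residency with literacy program: the trade gains 1 net, giving 669 at 125 k$.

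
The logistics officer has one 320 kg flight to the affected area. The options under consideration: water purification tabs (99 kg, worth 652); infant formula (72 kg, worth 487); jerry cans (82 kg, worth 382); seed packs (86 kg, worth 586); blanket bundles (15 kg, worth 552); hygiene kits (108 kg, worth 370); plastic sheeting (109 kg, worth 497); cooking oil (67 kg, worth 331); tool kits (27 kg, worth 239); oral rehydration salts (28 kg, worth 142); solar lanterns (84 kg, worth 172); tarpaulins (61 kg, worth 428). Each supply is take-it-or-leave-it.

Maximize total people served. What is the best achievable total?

A density-first pass picks infant formula + seed packs + blanket bundles + tool kits + oral rehydration salts + tarpaulins — 2434 at 289 kg.
Replace infant formula with water purification tabs: the trade gains 165 net, giving 2599 at 316 kg.
The closest alternative, water purification tabs + infant formula + seed packs + blanket bundles + tool kits, reaches only 2516.

2599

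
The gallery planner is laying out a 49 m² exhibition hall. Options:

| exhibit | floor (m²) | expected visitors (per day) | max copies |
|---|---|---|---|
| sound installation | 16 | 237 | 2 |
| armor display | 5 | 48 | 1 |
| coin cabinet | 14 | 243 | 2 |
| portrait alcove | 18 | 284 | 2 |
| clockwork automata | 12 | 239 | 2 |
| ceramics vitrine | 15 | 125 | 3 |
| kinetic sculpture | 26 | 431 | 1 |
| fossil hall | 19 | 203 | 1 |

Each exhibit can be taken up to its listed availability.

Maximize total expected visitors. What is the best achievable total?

Greedy by ratio would take armor display + coin cabinet + 2×clockwork automata: 43 m² used, total 769.
Replace clockwork automata with portrait alcove: the trade gains 45 net, giving 814 at 49 m².
That's the maximum — no swap from here does better than 814.

814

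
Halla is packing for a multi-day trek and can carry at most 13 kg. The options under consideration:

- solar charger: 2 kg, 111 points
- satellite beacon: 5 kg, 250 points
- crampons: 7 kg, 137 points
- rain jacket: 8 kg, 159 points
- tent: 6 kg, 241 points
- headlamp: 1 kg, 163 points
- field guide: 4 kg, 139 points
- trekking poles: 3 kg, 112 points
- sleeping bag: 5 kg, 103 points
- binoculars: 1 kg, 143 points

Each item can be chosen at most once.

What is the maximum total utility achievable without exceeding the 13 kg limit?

By utility per kg: headlamp 163.00, binoculars 143.00, solar charger 55.50 lead.
Greedy by ratio would take solar charger + satellite beacon + headlamp + trekking poles + binoculars: 12 kg used, total 779.
Dropping trekking poles frees 3 kg; slotting in field guide (4 kg) lifts the total to 806 at 13 kg.

806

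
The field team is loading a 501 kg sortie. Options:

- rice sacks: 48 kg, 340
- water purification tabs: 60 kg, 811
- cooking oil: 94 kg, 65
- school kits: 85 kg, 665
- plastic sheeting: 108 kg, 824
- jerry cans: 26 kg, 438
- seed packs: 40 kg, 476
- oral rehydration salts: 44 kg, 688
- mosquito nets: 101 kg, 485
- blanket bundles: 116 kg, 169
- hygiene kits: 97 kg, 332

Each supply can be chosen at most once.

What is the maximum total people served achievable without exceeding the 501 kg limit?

4387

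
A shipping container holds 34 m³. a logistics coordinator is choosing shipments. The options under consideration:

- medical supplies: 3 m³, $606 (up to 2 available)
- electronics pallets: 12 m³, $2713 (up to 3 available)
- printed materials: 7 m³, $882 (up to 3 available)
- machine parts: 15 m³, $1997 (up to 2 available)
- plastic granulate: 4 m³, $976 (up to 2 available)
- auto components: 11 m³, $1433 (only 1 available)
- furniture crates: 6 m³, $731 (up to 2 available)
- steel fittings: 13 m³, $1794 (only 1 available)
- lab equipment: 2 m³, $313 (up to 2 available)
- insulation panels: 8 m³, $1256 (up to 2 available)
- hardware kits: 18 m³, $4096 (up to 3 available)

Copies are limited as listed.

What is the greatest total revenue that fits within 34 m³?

7785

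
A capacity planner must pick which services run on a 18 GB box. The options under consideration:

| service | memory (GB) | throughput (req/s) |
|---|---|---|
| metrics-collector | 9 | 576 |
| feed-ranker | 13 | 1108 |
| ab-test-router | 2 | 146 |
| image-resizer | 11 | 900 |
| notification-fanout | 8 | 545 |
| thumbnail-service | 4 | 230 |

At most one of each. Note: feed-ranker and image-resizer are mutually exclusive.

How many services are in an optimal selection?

Best achievable throughput is 1338.
One optimal bundle: feed-ranker + thumbnail-service (17 GB).
All optima have 2 services.

2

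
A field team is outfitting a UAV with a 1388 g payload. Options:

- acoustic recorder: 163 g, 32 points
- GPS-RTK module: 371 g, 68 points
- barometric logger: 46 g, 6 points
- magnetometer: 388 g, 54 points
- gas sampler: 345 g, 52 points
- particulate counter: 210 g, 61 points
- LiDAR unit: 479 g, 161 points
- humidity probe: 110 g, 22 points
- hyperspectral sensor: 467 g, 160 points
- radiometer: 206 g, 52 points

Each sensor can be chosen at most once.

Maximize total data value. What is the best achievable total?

The ratio ordering already packs tightly: particulate counter + LiDAR unit + hyperspectral sensor + radiometer, 1362 g, 434.

434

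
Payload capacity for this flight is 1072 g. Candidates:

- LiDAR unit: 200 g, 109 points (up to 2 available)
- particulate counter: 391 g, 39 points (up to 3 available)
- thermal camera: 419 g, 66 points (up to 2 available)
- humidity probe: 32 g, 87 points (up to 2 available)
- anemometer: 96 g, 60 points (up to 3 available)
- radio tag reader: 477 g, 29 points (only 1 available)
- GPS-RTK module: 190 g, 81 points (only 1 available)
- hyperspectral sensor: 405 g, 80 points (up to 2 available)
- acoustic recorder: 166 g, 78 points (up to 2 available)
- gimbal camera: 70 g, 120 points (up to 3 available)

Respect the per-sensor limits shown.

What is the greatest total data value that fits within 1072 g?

953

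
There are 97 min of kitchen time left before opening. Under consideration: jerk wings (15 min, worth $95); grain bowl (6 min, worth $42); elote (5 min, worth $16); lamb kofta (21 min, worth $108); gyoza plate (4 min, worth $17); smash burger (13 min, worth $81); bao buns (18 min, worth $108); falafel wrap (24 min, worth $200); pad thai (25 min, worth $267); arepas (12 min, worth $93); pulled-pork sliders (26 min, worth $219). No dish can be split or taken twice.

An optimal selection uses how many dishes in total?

Best achievable profit is 838.
One optimal bundle: grain bowl + gyoza plate + falafel wrap + pad thai + arepas + pulled-pork sliders (97 min).
Every optimal selection uses 6 dishes.

6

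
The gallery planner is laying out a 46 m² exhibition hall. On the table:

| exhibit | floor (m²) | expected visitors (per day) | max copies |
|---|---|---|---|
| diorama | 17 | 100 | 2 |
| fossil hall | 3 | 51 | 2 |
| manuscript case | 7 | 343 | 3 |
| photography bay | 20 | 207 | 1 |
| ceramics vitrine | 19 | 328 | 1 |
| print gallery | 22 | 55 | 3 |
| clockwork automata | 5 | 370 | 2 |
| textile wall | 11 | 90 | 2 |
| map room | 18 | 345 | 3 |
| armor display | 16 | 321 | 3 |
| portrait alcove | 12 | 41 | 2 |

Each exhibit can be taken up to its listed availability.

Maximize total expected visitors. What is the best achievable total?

A density-first pass picks 2×fossil hall + 3×manuscript case + 2×clockwork automata — 1871 at 37 m².
Replace fossil hall with textile wall: the trade gains 39 net, giving 1910 at 45 m².

1910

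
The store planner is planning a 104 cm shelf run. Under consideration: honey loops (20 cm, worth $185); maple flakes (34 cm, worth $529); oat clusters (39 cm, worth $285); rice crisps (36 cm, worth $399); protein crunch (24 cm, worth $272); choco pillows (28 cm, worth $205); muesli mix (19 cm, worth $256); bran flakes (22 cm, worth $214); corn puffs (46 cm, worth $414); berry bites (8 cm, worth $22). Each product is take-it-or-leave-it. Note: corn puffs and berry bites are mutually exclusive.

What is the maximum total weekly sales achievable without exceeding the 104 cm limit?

By weekly sales per cm: maple flakes 15.56, muesli mix 13.47, protein crunch 11.33, rice crisps 11.08 lead.
Taking maple flakes + protein crunch + muesli mix + bran flakes: 99 cm used, 1271 in weekly sales.
No other feasible combination exceeds 1271.

1271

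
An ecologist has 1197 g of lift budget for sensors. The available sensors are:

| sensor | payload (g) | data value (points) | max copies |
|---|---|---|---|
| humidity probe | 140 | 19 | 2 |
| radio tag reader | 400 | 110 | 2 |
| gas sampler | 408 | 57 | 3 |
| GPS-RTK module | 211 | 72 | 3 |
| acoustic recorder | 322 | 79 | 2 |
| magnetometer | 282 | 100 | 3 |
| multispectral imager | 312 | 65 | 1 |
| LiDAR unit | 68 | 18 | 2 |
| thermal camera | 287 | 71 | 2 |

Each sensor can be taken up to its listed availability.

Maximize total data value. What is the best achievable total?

Filling by ratio: GPS-RTK module + 3×magnetometer + 2×LiDAR unit for 408, with 4 g left unused.
Replace magnetometer and 2×LiDAR unit with 2×GPS-RTK module: the trade gains 8 net, giving 416 at 1197 g.
No other feasible combination exceeds 416.

416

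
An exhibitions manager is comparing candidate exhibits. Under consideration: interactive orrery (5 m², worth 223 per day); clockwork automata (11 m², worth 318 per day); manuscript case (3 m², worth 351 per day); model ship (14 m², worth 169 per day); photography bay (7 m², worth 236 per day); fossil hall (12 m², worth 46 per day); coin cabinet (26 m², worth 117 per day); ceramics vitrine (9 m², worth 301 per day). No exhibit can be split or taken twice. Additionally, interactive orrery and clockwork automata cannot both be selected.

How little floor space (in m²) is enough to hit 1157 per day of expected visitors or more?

Look for the lowest-floor combination reaching 1157.
clockwork automata + manuscript case + photography bay + ceramics vitrine reaches 1206 using 30 m².
No combination under 30 m² hits 1157.

30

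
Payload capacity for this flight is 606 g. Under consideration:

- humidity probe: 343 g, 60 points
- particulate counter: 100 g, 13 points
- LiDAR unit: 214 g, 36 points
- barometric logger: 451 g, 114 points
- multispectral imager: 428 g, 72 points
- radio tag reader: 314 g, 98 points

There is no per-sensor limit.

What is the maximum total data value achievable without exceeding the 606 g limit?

134

Ranking by ratio (data value/g): radio tag reader 0.31, barometric logger 0.25, humidity probe 0.17, LiDAR unit 0.17.
Best packing: LiDAR unit + radio tag reader — 528 g, 134 total.
Every other selection either busts 606 g or fails to beat 134.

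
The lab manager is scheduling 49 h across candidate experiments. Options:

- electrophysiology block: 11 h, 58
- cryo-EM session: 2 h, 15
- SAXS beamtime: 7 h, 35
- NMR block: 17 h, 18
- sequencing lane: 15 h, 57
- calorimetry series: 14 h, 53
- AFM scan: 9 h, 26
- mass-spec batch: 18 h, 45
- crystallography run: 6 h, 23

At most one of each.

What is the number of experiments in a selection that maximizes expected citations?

Optimal total is 218.
For example electrophysiology block + cryo-EM session + SAXS beamtime + sequencing lane + calorimetry series achieves it, using 49 h.
All optima have 5 experiments.

5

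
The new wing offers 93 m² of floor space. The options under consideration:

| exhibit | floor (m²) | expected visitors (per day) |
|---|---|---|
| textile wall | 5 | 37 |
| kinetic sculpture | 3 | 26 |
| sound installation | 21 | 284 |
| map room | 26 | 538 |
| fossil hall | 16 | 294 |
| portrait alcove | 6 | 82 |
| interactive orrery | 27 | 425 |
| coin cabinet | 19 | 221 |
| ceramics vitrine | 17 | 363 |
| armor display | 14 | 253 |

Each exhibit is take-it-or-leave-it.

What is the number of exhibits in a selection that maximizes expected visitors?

5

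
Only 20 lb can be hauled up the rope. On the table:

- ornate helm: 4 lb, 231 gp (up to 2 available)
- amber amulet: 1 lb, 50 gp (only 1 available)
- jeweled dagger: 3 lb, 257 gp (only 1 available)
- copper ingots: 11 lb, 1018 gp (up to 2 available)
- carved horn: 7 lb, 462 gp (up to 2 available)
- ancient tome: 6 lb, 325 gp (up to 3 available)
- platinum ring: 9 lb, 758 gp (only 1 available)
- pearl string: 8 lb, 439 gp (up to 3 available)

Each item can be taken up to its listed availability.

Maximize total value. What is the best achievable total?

Filling by ratio: ornate helm + amber amulet + jeweled dagger + copper ingots for 1556, with 1 lb left unused.
Dropping ornate helm and amber amulet and jeweled dagger frees 8 lb; slotting in platinum ring (9 lb) lifts the total to 1776 at 20 lb.
No other feasible combination exceeds 1776.

1776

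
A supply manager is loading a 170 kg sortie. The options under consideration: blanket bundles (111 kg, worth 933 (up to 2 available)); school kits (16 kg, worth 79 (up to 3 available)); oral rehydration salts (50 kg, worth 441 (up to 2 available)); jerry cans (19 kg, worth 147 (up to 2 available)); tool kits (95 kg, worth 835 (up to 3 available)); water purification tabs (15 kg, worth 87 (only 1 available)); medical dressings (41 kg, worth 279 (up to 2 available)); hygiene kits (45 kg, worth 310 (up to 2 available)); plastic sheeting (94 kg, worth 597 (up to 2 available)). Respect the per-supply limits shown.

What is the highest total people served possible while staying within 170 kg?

Filling by ratio: school kits + 2×oral rehydration salts + 2×jerry cans + water purification tabs for 1342, with 1 kg left unused.
Using the slack differently, oral rehydration salts + jerry cans + tool kits comes to 1423 at 164 kg.
Nothing else within 170 kg beats 1423.

1423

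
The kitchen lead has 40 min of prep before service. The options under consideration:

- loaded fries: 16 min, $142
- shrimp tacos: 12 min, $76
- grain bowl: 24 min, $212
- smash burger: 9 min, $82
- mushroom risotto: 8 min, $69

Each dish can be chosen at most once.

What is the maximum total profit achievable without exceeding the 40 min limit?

The ratio heuristic lands on loaded fries + smash burger + mushroom risotto (293) but leaves 7 min idle.
Dropping smash burger and mushroom risotto frees 17 min; slotting in grain bowl (24 min) lifts the total to 354 at 40 min.

354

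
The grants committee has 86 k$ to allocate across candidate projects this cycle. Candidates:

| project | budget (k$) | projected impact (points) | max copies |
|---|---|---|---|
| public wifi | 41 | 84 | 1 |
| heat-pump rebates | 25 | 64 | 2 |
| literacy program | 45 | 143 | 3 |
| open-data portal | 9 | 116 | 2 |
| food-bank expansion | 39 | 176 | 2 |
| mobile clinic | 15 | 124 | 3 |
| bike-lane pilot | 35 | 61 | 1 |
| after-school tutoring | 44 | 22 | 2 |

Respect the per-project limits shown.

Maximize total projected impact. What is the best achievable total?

604

Ranking by ratio (projected impact/k$): open-data portal 12.89, mobile clinic 8.27, food-bank expansion 4.51.
2×open-data portal + 3×mobile clinic uses 63 of the 86 k$ and totals 604.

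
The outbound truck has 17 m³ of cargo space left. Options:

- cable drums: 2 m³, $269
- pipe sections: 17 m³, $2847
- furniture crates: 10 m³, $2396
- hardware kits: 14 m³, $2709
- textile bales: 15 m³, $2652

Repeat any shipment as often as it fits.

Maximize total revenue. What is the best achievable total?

3203

Best packing: 3×cable drums + furniture crates — 16 m³, 3203 total.
The spare 1 m³ is too small for any remaining shipment, and no exchange beats 3203.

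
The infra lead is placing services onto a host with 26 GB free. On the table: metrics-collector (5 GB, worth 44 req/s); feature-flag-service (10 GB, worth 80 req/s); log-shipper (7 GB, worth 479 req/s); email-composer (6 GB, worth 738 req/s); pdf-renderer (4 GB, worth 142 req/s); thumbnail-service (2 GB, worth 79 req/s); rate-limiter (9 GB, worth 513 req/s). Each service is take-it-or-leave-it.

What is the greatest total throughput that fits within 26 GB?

1872

The ratio heuristic lands on log-shipper + email-composer + thumbnail-service + rate-limiter (1809) but leaves 2 GB idle.
Dropping thumbnail-service frees 2 GB; slotting in pdf-renderer (4 GB) lifts the total to 1872 at 26 GB.
No other feasible combination exceeds 1872.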